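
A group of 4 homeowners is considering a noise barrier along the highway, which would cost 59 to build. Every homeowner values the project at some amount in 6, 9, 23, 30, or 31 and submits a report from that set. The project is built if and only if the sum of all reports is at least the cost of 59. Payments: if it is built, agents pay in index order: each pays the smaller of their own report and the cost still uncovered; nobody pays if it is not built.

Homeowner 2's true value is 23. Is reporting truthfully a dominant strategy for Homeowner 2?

No

Consider the case where Homeowner 1 reports 6, Homeowner 3 reports 23 and Homeowner 4 reports 23.
Truthful report 23: project built, pays 23, utility 23 - 23 = 0.
Report 9 instead: project built, pays 9, utility 23 - 9 = 14.
Since 14 > 0, reporting 9 is strictly better here, so truthful reporting is not dominant.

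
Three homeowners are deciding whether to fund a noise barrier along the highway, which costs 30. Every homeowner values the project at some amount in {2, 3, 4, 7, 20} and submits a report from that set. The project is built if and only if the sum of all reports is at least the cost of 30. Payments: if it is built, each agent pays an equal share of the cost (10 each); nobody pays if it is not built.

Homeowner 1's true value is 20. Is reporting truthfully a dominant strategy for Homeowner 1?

Yes

Check each profile of the others' reports and compare truth against every alternative report.
Others report (2, 20): truth gives 10, best alternative gives 0.
Others report (3, 7): truth gives 10, best alternative gives 0.
Others report (4, 7): truth gives 10, best alternative gives 0.
Others report (7, 3): truth gives 10, best alternative gives 0.
Others report (7, 4): truth gives 10, best alternative gives 0.
Others report (7, 7): truth gives 10, best alternative gives 0.
(Remaining 19 profiles checked similarly; truth is weakly best in each.)
In every case the truthful report is at least as good as any alternative, so it is a dominant strategy.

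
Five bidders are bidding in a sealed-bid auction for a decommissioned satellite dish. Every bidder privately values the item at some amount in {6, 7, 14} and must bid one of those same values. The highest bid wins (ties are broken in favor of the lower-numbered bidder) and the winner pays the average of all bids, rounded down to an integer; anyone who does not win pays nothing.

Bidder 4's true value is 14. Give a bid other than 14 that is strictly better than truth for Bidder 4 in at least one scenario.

Suppose Bidder 1 bids 6, Bidder 2 bids 6, Bidder 3 bids 6 and Bidder 5 bids 6.
Bid 14: wins, pays 7, utility 14 - 7 = 7.
Bid 7: wins, pays 6, utility 14 - 6 = 8.
So bidding 7 beats truth here (8 > 7).

7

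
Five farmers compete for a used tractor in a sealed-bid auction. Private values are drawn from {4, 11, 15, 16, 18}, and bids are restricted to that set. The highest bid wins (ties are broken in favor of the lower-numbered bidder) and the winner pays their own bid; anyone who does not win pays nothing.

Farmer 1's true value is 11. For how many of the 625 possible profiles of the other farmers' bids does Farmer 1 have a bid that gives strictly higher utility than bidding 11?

Others bid (4, 4, 4, 4): truth gives 0; bid 4 gives 7 > 0. Violating.
Others bid (4, 4, 4, 11): truth gives 0; no alternative beats it.
Others bid (4, 4, 4, 15): truth gives 0; no alternative beats it.
(Checking all 625 profiles: 1 has a profitable deviation, 624 do not.)

1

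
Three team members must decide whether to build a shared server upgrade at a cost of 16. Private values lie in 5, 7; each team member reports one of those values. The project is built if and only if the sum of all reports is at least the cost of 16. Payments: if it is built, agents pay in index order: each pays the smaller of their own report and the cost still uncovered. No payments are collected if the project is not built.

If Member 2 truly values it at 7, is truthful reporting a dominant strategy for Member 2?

No

Consider the case where Member 1 reports 5 and Member 3 reports 7.
Truthful report 7: project built, pays 7, utility 7 - 7 = 0.
Report 5 instead: project built, pays 5, utility 7 - 5 = 2.
Since 2 > 0, reporting 5 is strictly better here, so truthful reporting is not dominant.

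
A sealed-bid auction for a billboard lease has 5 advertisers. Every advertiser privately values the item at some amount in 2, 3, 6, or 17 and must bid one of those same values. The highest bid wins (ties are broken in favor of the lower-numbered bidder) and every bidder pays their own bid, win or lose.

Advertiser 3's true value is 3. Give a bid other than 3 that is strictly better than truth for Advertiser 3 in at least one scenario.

Suppose Advertiser 1 bids 2, Advertiser 2 bids 2, Advertiser 4 bids 2 and Advertiser 5 bids 6.
Bid 3: loses but pays 3, utility -3.
Bid 2: loses but pays 2, utility -2.
So bidding 2 beats truth here (-2 > -3).

2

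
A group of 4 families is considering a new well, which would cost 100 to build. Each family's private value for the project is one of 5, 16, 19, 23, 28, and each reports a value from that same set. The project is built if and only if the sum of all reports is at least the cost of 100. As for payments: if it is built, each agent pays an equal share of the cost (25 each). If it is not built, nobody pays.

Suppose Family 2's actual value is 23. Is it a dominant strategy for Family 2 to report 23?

Consider the case where Family 1 reports 23, Family 3 reports 28 and Family 4 reports 28.
Truthful report 23: project built, pays 25, utility 23 - 25 = -2.
Report 5 instead: project not built, utility 0.
Since 0 > -2, reporting 5 is strictly better here, so truthful reporting is not dominant.

No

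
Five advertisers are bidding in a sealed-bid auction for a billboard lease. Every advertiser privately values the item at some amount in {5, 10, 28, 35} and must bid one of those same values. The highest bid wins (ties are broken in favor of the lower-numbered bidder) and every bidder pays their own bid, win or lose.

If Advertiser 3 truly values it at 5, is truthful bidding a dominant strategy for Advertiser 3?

Check each profile of the others' bids and compare truth against every alternative bid.
Others bid (5, 5, 5, 28): truth gives -5, best alternative gives -10.
Others bid (5, 5, 5, 35): truth gives -5, best alternative gives -10.
Others bid (5, 5, 10, 28): truth gives -5, best alternative gives -10.
Others bid (5, 5, 10, 35): truth gives -5, best alternative gives -10.
Others bid (5, 5, 28, 5): truth gives -5, best alternative gives -10.
Others bid (5, 5, 28, 10): truth gives -5, best alternative gives -10.
(Remaining 250 profiles checked similarly; truth is weakly best in each.)
In every case the truthful bid is at least as good as any alternative, so it is a dominant strategy.

Yes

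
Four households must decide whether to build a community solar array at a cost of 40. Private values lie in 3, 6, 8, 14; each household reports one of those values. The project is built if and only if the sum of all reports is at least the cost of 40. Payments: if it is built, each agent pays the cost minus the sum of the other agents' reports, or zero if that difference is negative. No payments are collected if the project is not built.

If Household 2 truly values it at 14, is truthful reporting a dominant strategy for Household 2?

Check each profile of the others' reports and compare truth against every alternative report.
Others report (3, 14, 14): truth gives 5, best alternative gives 0.
Others report (14, 3, 14): truth gives 5, best alternative gives 0.
Others report (14, 14, 3): truth gives 5, best alternative gives 0.
Others report (8, 8, 14): truth gives 4, best alternative gives 0.
Others report (8, 14, 8): truth gives 4, best alternative gives 0.
Others report (14, 8, 8): truth gives 4, best alternative gives 0.
(Remaining 58 profiles checked similarly; truth is weakly best in each.)
In every case the truthful report is at least as good as any alternative, so it is a dominant strategy.

Yes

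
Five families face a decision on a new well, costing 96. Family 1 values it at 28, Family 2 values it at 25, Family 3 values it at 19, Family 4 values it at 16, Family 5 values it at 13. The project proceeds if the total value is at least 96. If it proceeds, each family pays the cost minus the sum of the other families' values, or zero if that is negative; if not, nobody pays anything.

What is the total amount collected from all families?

76

Total value 101 ≥ cost 96, so it is built.
Family 1: others sum to 73; max(0, 96 - 73) = 23.
Family 2: others sum to 76; max(0, 96 - 76) = 20.
Family 3: others sum to 82; max(0, 96 - 82) = 14.
Family 4: others sum to 85; max(0, 96 - 85) = 11.
Family 5: others sum to 88; max(0, 96 - 88) = 8.
Total collected = 23 + 20 + 14 + 11 + 8 = 76.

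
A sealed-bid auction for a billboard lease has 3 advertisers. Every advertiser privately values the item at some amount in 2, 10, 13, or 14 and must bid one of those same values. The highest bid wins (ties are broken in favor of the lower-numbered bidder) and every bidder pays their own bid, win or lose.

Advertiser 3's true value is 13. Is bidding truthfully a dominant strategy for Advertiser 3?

Consider the case where Advertiser 1 bids 2 and Advertiser 2 bids 2.
Truthful bid 13: wins, pays 13, utility 13 - 13 = 0.
Bid 10 instead: wins, pays 10, utility 13 - 10 = 3.
Since 3 > 0, bidding 10 is strictly better here, so truthful bidding is not dominant.

No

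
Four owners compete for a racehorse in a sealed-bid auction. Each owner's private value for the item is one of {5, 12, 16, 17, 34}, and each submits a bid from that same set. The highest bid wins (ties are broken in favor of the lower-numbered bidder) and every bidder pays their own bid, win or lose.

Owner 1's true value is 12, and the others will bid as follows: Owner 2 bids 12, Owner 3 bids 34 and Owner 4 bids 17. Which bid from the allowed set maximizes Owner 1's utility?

Bid 5: loses but pays 5, utility -5.
Bid 12: loses but pays 12, utility -12.
Bid 16: loses but pays 16, utility -16.
Bid 17: loses but pays 17, utility -17.
Bid 34: wins, pays 34, utility 12 - 34 = -22.
The best choice is 5 with utility -5.

5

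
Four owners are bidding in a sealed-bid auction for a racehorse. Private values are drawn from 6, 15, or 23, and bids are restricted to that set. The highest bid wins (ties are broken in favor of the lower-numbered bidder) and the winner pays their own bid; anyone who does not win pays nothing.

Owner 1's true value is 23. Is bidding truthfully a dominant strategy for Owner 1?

No

Consider the case where Owner 2 bids 6, Owner 3 bids 6 and Owner 4 bids 6.
Truthful bid 23: wins, pays 23, utility 23 - 23 = 0.
Bid 6 instead: wins, pays 6, utility 23 - 6 = 17.
Since 17 > 0, bidding 6 is strictly better here, so truthful bidding is not dominant.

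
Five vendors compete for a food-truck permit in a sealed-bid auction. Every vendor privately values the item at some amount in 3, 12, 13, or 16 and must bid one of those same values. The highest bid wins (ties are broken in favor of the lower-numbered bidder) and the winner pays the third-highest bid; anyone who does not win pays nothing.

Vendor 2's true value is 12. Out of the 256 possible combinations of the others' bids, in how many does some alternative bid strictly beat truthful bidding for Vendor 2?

Others bid (3, 3, 3, 13): truth gives 0; bid 13 gives 9 > 0. Violating.
Others bid (3, 3, 3, 16): truth gives 0; bid 16 gives 9 > 0. Violating.
Others bid (3, 3, 13, 3): truth gives 0; bid 13 gives 9 > 0. Violating.
Others bid (3, 3, 16, 3): truth gives 0; bid 16 gives 9 > 0. Violating.
Others bid (3, 3, 3, 3): truth gives 9; no alternative beats it.
Others bid (3, 3, 3, 12): truth gives 9; no alternative beats it.
(Checking all 256 profiles: 8 have a profitable deviation, 248 do not.)

8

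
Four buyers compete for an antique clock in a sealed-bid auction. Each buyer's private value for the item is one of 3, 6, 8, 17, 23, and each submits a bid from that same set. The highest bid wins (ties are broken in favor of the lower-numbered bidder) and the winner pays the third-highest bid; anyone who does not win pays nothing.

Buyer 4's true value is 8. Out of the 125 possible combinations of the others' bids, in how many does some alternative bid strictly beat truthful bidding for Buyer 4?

Others bid (3, 3, 8): truth gives 0; bid 17 gives 5 > 0. Violating.
Others bid (3, 3, 17): truth gives 0; bid 23 gives 5 > 0. Violating.
Others bid (3, 6, 8): truth gives 0; bid 17 gives 2 > 0. Violating.
Others bid (3, 6, 17): truth gives 0; bid 23 gives 2 > 0. Violating.
Others bid (3, 3, 3): truth gives 5; no alternative beats it.
Others bid (3, 3, 6): truth gives 5; no alternative beats it.
(Checking all 125 profiles: 24 have a profitable deviation, 101 do not.)

24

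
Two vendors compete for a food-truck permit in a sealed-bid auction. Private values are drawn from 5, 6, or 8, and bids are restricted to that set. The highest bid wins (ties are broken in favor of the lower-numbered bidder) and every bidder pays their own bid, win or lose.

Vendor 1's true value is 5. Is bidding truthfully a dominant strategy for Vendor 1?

Consider the case where Vendor 2 bids 6.
Truthful bid 5: loses but pays 5, utility -5.
Bid 6 instead: wins, pays 6, utility 5 - 6 = -1.
Since -1 > -5, bidding 6 is strictly better here, so truthful bidding is not dominant.

No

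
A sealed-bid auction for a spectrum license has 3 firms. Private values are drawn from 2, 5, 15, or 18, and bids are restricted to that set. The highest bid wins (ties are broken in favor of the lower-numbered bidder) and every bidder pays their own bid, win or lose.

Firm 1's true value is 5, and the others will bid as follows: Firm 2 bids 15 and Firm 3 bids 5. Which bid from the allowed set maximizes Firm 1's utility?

2

Bid 2: loses but pays 2, utility -2.
Bid 5: loses but pays 5, utility -5.
Bid 15: wins, pays 15, utility 5 - 15 = -10.
Bid 18: wins, pays 18, utility 5 - 18 = -13.
The best choice is 2 with utility -2.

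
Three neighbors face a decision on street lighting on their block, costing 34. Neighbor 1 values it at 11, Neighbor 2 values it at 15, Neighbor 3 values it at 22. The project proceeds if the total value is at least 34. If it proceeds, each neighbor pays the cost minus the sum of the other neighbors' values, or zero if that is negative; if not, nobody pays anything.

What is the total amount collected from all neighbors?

Total value 48 ≥ cost 34, so it is built.
Neighbor 1: others sum to 37; max(0, 34 - 37) = 0.
Neighbor 2: others sum to 33; max(0, 34 - 33) = 1.
Neighbor 3: others sum to 26; max(0, 34 - 26) = 8.
Total collected = 0 + 1 + 8 = 9.

9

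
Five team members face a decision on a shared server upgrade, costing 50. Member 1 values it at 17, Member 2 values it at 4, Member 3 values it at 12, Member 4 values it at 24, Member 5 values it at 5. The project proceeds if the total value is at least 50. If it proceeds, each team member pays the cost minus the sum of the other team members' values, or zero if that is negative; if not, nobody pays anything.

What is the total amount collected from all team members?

Total value 62 ≥ cost 50, so it is built.
Member 1: others sum to 45; max(0, 50 - 45) = 5.
Member 2: others sum to 58; max(0, 50 - 58) = 0.
Member 3: others sum to 50; max(0, 50 - 50) = 0.
Member 4: others sum to 38; max(0, 50 - 38) = 12.
Member 5: others sum to 57; max(0, 50 - 57) = 0.
Total collected = 5 + 0 + 0 + 12 + 0 = 17.

17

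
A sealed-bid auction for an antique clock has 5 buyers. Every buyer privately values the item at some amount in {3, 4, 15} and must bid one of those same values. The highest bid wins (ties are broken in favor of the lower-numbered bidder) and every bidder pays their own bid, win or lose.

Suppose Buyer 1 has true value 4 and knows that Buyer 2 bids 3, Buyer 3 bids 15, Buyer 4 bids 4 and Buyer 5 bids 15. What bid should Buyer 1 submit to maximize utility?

3

Bid 3: loses but pays 3, utility -3.
Bid 4: loses but pays 4, utility -4.
Bid 15: wins, pays 15, utility 4 - 15 = -11.
The best choice is 3 with utility -3.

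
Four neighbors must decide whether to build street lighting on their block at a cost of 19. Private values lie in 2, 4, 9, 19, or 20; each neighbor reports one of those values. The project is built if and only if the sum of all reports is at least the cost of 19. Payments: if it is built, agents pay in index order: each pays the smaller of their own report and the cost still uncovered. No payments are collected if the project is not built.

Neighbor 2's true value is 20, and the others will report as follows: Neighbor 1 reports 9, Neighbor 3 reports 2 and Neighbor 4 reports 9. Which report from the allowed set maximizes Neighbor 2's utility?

2

Report 2: project built, pays 2, utility 20 - 2 = 18.
Report 4: project built, pays 4, utility 20 - 4 = 16.
Report 9: project built, pays 9, utility 20 - 9 = 11.
Report 19: project built, pays 10, utility 20 - 10 = 10.
Report 20: project built, pays 10, utility 20 - 10 = 10.
The best choice is 2 with utility 18.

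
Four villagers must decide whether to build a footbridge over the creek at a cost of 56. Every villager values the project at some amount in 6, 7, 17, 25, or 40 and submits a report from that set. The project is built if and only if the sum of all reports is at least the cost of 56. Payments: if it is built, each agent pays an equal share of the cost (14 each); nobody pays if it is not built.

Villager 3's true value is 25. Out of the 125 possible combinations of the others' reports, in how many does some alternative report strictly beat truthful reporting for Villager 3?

17

Others report (6, 6, 6): truth gives 0; report 40 gives 11 > 0. Violating.
Others report (6, 6, 7): truth gives 0; report 40 gives 11 > 0. Violating.
Others report (6, 6, 17): truth gives 0; report 40 gives 11 > 0. Violating.
Others report (6, 7, 6): truth gives 0; report 40 gives 11 > 0. Violating.
Others report (6, 6, 25): truth gives 11; no alternative beats it.
Others report (6, 6, 40): truth gives 11; no alternative beats it.
(Checking all 125 profiles: 17 have a profitable deviation, 108 do not.)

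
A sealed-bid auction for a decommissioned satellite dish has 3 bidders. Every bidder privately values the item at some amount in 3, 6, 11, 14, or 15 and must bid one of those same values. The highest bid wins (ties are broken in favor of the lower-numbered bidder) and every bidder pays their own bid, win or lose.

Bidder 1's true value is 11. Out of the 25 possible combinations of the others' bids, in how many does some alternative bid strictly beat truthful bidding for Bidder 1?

20

Others bid (3, 3): truth gives 0; bid 3 gives 8 > 0. Violating.
Others bid (3, 6): truth gives 0; bid 6 gives 5 > 0. Violating.
Others bid (3, 14): truth gives -11; bid 3 gives -3 > -11. Violating.
Others bid (3, 15): truth gives -11; bid 3 gives -3 > -11. Violating.
Others bid (3, 11): truth gives 0; no alternative beats it.
Others bid (6, 11): truth gives 0; no alternative beats it.
(Checking all 25 profiles: 20 have a profitable deviation, 5 do not.)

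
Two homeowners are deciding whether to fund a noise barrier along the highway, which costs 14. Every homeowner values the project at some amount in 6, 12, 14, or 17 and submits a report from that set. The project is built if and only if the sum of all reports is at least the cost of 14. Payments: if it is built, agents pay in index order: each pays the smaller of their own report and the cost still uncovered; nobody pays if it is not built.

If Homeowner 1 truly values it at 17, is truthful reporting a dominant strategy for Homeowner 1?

No

Consider the case where Homeowner 2 reports 6.
Truthful report 17: project built, pays 14, utility 17 - 14 = 3.
Report 12 instead: project built, pays 12, utility 17 - 12 = 5.
Since 5 > 3, reporting 12 is strictly better here, so truthful reporting is not dominant.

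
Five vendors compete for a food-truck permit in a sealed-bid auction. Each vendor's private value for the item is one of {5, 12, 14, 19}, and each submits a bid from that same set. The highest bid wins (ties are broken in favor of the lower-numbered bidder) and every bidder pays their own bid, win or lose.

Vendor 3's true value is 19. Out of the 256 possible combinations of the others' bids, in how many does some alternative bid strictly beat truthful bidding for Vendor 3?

Others bid (5, 5, 5, 5): truth gives 0; bid 12 gives 7 > 0. Violating.
Others bid (5, 5, 5, 12): truth gives 0; bid 12 gives 7 > 0. Violating.
Others bid (5, 5, 5, 14): truth gives 0; bid 14 gives 5 > 0. Violating.
Others bid (5, 5, 12, 5): truth gives 0; bid 12 gives 7 > 0. Violating.
Others bid (5, 5, 5, 19): truth gives 0; no alternative beats it.
Others bid (5, 5, 12, 19): truth gives 0; no alternative beats it.
(Checking all 256 profiles: 148 have a profitable deviation, 108 do not.)

148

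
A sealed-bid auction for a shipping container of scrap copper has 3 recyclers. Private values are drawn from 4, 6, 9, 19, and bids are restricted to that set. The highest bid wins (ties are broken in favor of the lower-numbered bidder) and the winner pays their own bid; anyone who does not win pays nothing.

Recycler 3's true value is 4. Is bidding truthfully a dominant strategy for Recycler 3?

Yes

Check each profile of the others' bids and compare truth against every alternative bid.
Others bid (4, 4): truth gives 0, best alternative gives -2.
Others bid (4, 6): truth gives 0, best alternative gives 0.
Others bid (4, 9): truth gives 0, best alternative gives 0.
Others bid (4, 19): truth gives 0, best alternative gives 0.
Others bid (6, 4): truth gives 0, best alternative gives 0.
Others bid (6, 6): truth gives 0, best alternative gives 0.
(Remaining 10 profiles checked similarly; truth is weakly best in each.)
In every case the truthful bid is at least as good as any alternative, so it is a dominant strategy.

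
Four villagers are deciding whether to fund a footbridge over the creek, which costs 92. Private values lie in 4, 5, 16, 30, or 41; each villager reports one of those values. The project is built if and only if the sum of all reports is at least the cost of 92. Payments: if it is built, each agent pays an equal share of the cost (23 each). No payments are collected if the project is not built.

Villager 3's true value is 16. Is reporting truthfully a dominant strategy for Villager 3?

Consider the case where Villager 1 reports 4, Villager 2 reports 41 and Villager 4 reports 41.
Truthful report 16: project built, pays 23, utility 16 - 23 = -7.
Report 4 instead: project not built, utility 0.
Since 0 > -7, reporting 4 is strictly better here, so truthful reporting is not dominant.

No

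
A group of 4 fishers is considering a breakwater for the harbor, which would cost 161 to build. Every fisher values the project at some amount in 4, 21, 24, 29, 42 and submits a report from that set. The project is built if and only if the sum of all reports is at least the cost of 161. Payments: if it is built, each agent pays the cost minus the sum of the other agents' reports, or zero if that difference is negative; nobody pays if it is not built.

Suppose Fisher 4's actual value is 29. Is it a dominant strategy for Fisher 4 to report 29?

Yes

Check each profile of the others' reports and compare truth against every alternative report.
Others report (4, 4, 4): truth gives 0, best alternative gives 0.
Others report (4, 4, 21): truth gives 0, best alternative gives 0.
Others report (4, 4, 24): truth gives 0, best alternative gives 0.
Others report (4, 4, 29): truth gives 0, best alternative gives 0.
Others report (4, 4, 42): truth gives 0, best alternative gives 0.
Others report (4, 21, 4): truth gives 0, best alternative gives 0.
(Remaining 119 profiles checked similarly; truth is weakly best in each.)
In every case the truthful report is at least as good as any alternative, so it is a dominant strategy.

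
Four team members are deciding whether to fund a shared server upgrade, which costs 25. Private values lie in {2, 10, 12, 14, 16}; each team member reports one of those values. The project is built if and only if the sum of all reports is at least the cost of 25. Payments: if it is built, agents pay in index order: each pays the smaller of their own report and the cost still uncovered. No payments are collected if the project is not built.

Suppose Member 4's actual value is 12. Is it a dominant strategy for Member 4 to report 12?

Check each profile of the others' reports and compare truth against every alternative report.
Others report (2, 10, 14): truth gives 12, best alternative gives 12.
Others report (2, 10, 16): truth gives 12, best alternative gives 12.
Others report (2, 12, 12): truth gives 12, best alternative gives 12.
Others report (2, 12, 14): truth gives 12, best alternative gives 12.
Others report (2, 12, 16): truth gives 12, best alternative gives 12.
Others report (2, 14, 10): truth gives 12, best alternative gives 12.
(Remaining 119 profiles checked similarly; truth is weakly best in each.)
In every case the truthful report is at least as good as any alternative, so it is a dominant strategy.

Yes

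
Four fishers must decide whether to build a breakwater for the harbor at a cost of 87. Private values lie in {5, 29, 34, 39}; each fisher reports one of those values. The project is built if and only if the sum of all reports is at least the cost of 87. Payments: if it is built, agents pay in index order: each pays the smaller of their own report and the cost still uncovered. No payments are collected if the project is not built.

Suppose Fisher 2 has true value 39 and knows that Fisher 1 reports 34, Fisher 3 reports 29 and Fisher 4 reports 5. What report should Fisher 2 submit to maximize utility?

29

Report 5: project not built, utility 0.
Report 29: project built, pays 29, utility 39 - 29 = 10.
Report 34: project built, pays 34, utility 39 - 34 = 5.
Report 39: project built, pays 39, utility 39 - 39 = 0.
The best choice is 29 with utility 10.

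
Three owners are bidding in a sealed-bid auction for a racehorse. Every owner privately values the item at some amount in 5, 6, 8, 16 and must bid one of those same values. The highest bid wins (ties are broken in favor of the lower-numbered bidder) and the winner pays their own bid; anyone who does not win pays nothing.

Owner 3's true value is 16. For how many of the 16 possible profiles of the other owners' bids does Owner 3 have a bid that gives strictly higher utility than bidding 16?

4

Others bid (5, 5): truth gives 0; bid 6 gives 10 > 0. Violating.
Others bid (5, 6): truth gives 0; bid 8 gives 8 > 0. Violating.
Others bid (6, 5): truth gives 0; bid 8 gives 8 > 0. Violating.
Others bid (6, 6): truth gives 0; bid 8 gives 8 > 0. Violating.
Others bid (5, 8): truth gives 0; no alternative beats it.
Others bid (5, 16): truth gives 0; no alternative beats it.
(Checking all 16 profiles: 4 have a profitable deviation, 12 do not.)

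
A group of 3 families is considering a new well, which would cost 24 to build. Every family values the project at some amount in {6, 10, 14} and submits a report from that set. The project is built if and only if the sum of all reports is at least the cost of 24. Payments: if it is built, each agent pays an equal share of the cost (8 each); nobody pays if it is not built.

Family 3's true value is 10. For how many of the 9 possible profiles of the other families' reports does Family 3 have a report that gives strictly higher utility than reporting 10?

1

Others report (6, 6): truth gives 0; report 14 gives 2 > 0. Violating.
Others report (6, 10): truth gives 2; no alternative beats it.
Others report (6, 14): truth gives 2; no alternative beats it.
(Checking all 9 profiles: 1 has a profitable deviation, 8 do not.)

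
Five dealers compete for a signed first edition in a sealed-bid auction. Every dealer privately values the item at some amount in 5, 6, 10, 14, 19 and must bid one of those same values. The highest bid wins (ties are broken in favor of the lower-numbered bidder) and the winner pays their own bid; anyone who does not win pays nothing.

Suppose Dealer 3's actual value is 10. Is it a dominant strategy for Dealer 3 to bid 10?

No

Consider the case where Dealer 1 bids 5, Dealer 2 bids 5, Dealer 4 bids 5 and Dealer 5 bids 5.
Truthful bid 10: wins, pays 10, utility 10 - 10 = 0.
Bid 6 instead: wins, pays 6, utility 10 - 6 = 4.
Since 4 > 0, bidding 6 is strictly better here, so truthful bidding is not dominant.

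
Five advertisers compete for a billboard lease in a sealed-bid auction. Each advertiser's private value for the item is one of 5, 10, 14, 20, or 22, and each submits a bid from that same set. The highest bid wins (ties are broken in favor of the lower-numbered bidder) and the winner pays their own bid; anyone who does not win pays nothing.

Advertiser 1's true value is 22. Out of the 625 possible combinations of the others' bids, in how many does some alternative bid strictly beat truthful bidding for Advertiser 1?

Others bid (5, 5, 5, 5): truth gives 0; bid 5 gives 17 > 0. Violating.
Others bid (5, 5, 5, 10): truth gives 0; bid 10 gives 12 > 0. Violating.
Others bid (5, 5, 5, 14): truth gives 0; bid 14 gives 8 > 0. Violating.
Others bid (5, 5, 5, 20): truth gives 0; bid 20 gives 2 > 0. Violating.
Others bid (5, 5, 5, 22): truth gives 0; no alternative beats it.
Others bid (5, 5, 10, 22): truth gives 0; no alternative beats it.
(Checking all 625 profiles: 256 have a profitable deviation, 369 do not.)

256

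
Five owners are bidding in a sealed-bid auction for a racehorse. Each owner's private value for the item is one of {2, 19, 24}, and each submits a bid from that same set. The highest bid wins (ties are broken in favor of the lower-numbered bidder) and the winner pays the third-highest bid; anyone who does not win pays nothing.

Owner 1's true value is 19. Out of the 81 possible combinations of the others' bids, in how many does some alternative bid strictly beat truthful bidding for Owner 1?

Others bid (2, 2, 2, 24): truth gives 0; bid 24 gives 17 > 0. Violating.
Others bid (2, 2, 24, 2): truth gives 0; bid 24 gives 17 > 0. Violating.
Others bid (2, 24, 2, 2): truth gives 0; bid 24 gives 17 > 0. Violating.
Others bid (24, 2, 2, 2): truth gives 0; bid 24 gives 17 > 0. Violating.
Others bid (2, 2, 2, 2): truth gives 17; no alternative beats it.
Others bid (2, 2, 2, 19): truth gives 17; no alternative beats it.
(Checking all 81 profiles: 4 have a profitable deviation, 77 do not.)

4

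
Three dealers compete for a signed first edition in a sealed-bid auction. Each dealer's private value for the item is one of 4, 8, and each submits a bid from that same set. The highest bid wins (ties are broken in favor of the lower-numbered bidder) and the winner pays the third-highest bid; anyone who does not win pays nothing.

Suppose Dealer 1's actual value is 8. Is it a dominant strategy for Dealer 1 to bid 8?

Yes

Check each profile of the others' bids and compare truth against every alternative bid.
Others bid (4, 8): truth gives 4, best alternative gives 0.
Others bid (8, 4): truth gives 4, best alternative gives 0.
Others bid (4, 4): truth gives 4, best alternative gives 4.
Others bid (8, 8): truth gives 0, best alternative gives 0.
In every case the truthful bid is at least as good as any alternative, so it is a dominant strategy.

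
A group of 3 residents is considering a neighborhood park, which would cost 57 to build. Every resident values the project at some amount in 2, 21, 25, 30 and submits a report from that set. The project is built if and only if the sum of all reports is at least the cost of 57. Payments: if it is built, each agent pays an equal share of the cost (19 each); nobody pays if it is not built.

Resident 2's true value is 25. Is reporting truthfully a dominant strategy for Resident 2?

Consider the case where Resident 1 reports 2 and Resident 3 reports 25.
Truthful report 25: project not built, utility 0.
Report 30 instead: project built, pays 19, utility 25 - 19 = 6.
Since 6 > 0, reporting 30 is strictly better here, so truthful reporting is not dominant.

No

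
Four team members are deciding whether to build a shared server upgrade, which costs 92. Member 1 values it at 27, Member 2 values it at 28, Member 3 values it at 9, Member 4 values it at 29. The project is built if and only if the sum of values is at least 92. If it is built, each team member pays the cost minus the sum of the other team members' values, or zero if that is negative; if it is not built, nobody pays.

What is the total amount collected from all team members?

89

Total value 93 ≥ cost 92, so it is built.
Member 1: others sum to 66; max(0, 92 - 66) = 26.
Member 2: others sum to 65; max(0, 92 - 65) = 27.
Member 3: others sum to 84; max(0, 92 - 84) = 8.
Member 4: others sum to 64; max(0, 92 - 64) = 28.
Total collected = 26 + 27 + 8 + 28 = 89.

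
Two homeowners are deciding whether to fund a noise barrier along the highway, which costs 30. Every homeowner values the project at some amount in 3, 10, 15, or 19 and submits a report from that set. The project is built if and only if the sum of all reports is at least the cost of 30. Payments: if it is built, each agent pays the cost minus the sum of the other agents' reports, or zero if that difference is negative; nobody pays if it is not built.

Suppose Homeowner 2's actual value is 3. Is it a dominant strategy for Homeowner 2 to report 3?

Yes

Check each profile of the others' reports and compare truth against every alternative report.
Others report (3): truth gives 0, best alternative gives 0.
Others report (10): truth gives 0, best alternative gives 0.
Others report (15): truth gives 0, best alternative gives 0.
Others report (19): truth gives 0, best alternative gives 0.
In every case the truthful report is at least as good as any alternative, so it is a dominant strategy.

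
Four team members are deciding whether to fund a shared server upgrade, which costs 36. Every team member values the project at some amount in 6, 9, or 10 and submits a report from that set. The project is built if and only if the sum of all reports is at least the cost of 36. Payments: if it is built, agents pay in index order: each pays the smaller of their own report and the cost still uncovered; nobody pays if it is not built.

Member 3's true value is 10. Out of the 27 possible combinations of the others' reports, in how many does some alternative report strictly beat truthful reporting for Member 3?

8

Others report (9, 9, 9): truth gives 0; report 9 gives 1 > 0. Violating.
Others report (9, 9, 10): truth gives 0; report 9 gives 1 > 0. Violating.
Others report (9, 10, 9): truth gives 0; report 9 gives 1 > 0. Violating.
Others report (9, 10, 10): truth gives 0; report 9 gives 1 > 0. Violating.
Others report (6, 6, 6): truth gives 0; no alternative beats it.
Others report (6, 6, 9): truth gives 0; no alternative beats it.
(Checking all 27 profiles: 8 have a profitable deviation, 19 do not.)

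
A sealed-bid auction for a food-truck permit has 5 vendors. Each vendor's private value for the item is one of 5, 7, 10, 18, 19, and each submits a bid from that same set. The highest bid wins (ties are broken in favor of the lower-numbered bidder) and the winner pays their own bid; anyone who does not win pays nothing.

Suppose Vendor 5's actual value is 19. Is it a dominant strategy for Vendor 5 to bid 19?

Consider the case where Vendor 1 bids 5, Vendor 2 bids 5, Vendor 3 bids 5 and Vendor 4 bids 5.
Truthful bid 19: wins, pays 19, utility 19 - 19 = 0.
Bid 7 instead: wins, pays 7, utility 19 - 7 = 12.
Since 12 > 0, bidding 7 is strictly better here, so truthful bidding is not dominant.

No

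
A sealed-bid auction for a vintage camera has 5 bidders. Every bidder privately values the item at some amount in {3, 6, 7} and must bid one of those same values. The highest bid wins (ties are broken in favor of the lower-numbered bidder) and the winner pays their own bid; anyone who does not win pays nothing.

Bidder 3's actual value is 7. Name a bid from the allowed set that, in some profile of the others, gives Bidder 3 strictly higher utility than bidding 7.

Suppose Bidder 1 bids 3, Bidder 2 bids 3, Bidder 4 bids 3 and Bidder 5 bids 3.
Bid 7: wins, pays 7, utility 7 - 7 = 0.
Bid 6: wins, pays 6, utility 7 - 6 = 1.
So bidding 6 beats truth here (1 > 0).

6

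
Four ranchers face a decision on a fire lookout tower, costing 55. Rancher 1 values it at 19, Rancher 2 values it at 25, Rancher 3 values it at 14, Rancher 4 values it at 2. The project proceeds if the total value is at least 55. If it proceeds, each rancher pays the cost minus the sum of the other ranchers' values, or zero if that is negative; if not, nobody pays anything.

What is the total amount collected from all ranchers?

Total value 60 ≥ cost 55, so it is built.
Rancher 1: others sum to 41; max(0, 55 - 41) = 14.
Rancher 2: others sum to 35; max(0, 55 - 35) = 20.
Rancher 3: others sum to 46; max(0, 55 - 46) = 9.
Rancher 4: others sum to 58; max(0, 55 - 58) = 0.
Total collected = 14 + 20 + 9 + 0 = 43.

43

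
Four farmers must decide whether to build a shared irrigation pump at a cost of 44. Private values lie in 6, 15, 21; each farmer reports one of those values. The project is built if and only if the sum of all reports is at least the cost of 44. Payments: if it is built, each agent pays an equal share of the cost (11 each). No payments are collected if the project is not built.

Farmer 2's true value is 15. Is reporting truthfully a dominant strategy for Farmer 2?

No

Consider the case where Farmer 1 reports 6, Farmer 3 reports 6 and Farmer 4 reports 15.
Truthful report 15: project not built, utility 0.
Report 21 instead: project built, pays 11, utility 15 - 11 = 4.
Since 4 > 0, reporting 21 is strictly better here, so truthful reporting is not dominant.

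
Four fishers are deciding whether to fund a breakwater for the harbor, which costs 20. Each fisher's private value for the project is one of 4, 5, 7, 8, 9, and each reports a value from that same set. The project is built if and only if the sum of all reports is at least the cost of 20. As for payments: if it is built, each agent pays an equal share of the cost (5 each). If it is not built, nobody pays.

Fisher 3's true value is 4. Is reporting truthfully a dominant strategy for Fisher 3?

Yes

Check each profile of the others' reports and compare truth against every alternative report.
Others report (4, 4, 7): truth gives 0, best alternative gives -1.
Others report (4, 7, 4): truth gives 0, best alternative gives -1.
Others report (5, 5, 5): truth gives 0, best alternative gives -1.
Others report (7, 4, 4): truth gives 0, best alternative gives -1.
Others report (4, 4, 8): truth gives -1, best alternative gives -1.
Others report (4, 4, 9): truth gives -1, best alternative gives -1.
(Remaining 119 profiles checked similarly; truth is weakly best in each.)
In every case the truthful report is at least as good as any alternative, so it is a dominant strategy.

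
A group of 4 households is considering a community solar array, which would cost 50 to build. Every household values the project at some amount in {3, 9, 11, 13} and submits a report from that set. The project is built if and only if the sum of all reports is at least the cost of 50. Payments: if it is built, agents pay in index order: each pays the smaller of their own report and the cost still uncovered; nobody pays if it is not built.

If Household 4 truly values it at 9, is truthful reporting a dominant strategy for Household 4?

Check each profile of the others' reports and compare truth against every alternative report.
Others report (3, 3, 3): truth gives 0, best alternative gives 0.
Others report (3, 3, 9): truth gives 0, best alternative gives 0.
Others report (3, 3, 11): truth gives 0, best alternative gives 0.
Others report (3, 3, 13): truth gives 0, best alternative gives 0.
Others report (3, 9, 3): truth gives 0, best alternative gives 0.
Others report (3, 9, 9): truth gives 0, best alternative gives 0.
(Remaining 58 profiles checked similarly; truth is weakly best in each.)
In every case the truthful report is at least as good as any alternative, so it is a dominant strategy.

Yes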